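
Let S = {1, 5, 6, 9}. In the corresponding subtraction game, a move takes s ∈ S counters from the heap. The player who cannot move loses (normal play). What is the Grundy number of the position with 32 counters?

2

G(0) = 0
G(1) = mex{0} = 1
G(2) = mex{1} = 0
G(3) = mex{0} = 1
G(4) = mex{1} = 0
G(5) = mex{0,0} = 1
G(6) = mex{1,1,0} = 2
G(7) = mex{2,0,1} = 3
G(8) = mex{3,1,0} = 2
G(9) = mex{2,0,1,0} = 3
G(10) = mex{3,1,0,1} = 2
G(11) = mex{2,2,1,0} = 3
G(12) = mex{3,3,2,1} = 0
G(13) = mex{0,2,3,0} = 1
G(14) = mex{1,3,2,1} = 0
G(15) = mex{0,2,3,2} = 1
G(16) = mex{1,3,2,3} = 0
G(17) = mex{0,0,3,2} = 1
G(18) = mex{1,1,0,3} = 2
G(19) = mex{2,0,1,2} = 3
G(20) = mex{3,1,0,3} = 2
G(21) = mex{2,0,1,0} = 3
G(22) = mex{3,1,0,1} = 2
G(23) = mex{2,2,1,0} = 3
G(24) = mex{3,3,2,1} = 0
G(25) = mex{0,2,3,0} = 1
G(26) = mex{1,3,2,1} = 0
G(27) = mex{0,2,3,2} = 1
G(28) = mex{1,3,2,3} = 0
G(29) = mex{0,0,3,2} = 1
G(30) = mex{1,1,0,3} = 2
G(31) = mex{2,0,1,2} = 3
G(32) = mex{3,1,0,3} = 2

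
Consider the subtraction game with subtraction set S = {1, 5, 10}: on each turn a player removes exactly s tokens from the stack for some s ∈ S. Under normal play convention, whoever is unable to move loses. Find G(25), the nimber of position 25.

G(0) = 0
G(1) = mex{0} = 1
G(2) = mex{1} = 0
G(3) = mex{0} = 1
G(4) = mex{1} = 0
G(5) = mex{0,0} = 1
G(6) = mex{1,1} = 0
G(7) = mex{0,0} = 1
G(8) = mex{1,1} = 0
G(9) = mex{0,0} = 1
G(10) = mex{1,1,0} = 2
G(11) = mex{2,0,1} = 3
G(12) = mex{3,1,0} = 2
G(13) = mex{2,0,1} = 3
G(14) = mex{3,1,0} = 2
G(15) = mex{2,2,1} = 0
G(16) = mex{0,3,0} = 1
G(17) = mex{1,2,1} = 0
G(18) = mex{0,3,0} = 1
G(19) = mex{1,2,1} = 0
G(20) = mex{0,0,2} = 1
G(21) = mex{1,1,3} = 0
G(22) = mex{0,0,2} = 1
G(23) = mex{1,1,3} = 0
G(24) = mex{0,0,2} = 1
G(25) = mex{1,1,0} = 2

2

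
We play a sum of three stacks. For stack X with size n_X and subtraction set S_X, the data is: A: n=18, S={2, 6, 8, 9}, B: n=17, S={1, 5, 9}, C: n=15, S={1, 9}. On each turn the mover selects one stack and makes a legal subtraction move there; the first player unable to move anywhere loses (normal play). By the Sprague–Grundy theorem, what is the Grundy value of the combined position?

Stack A, S = {2, 6, 8, 9}:
n :  0  1  2  3  4  5  6  7  8  9 10 11 12 13 14 15 16 17 18
G :  0  0  1  1  0  0  1  1  2  2  3  3  2  2  3  0  0  1  1
G_A(18) = 1.
Stack B, S = {1, 5, 9}:
G(0) = 0
G(1) = mex{0} = 1
G(2) = mex{1} = 0
G(3) = mex{0} = 1
G(4) = mex{1} = 0
G(5) = mex{0,0} = 1
G(6) = mex{1,1} = 0
G(7) = mex{0,0} = 1
G(8) = mex{1,1} = 0
G(9) = mex{0,0,0} = 1
G(10) = mex{1,1,1} = 0
G(11) = mex{0,0,0} = 1
G(12) = mex{1,1,1} = 0
G(13) = mex{0,0,0} = 1
G(14) = mex{1,1,1} = 0
G(15) = mex{0,0,0} = 1
G(16) = mex{1,1,1} = 0
G(17) = mex{0,0,0} = 1
G_B(17) = 1.
Stack C, S = {1, 9}:
G(0) = 0
G(1) = mex{0} = 1
G(2) = mex{1} = 0
G(3) = mex{0} = 1
G(4) = mex{1} = 0
G(5) = mex{0} = 1
G(6) = mex{1} = 0
G(7) = mex{0} = 1
G(8) = mex{1} = 0
G(9) = mex{0,0} = 1
G(10) = mex{1,1} = 0
G(11) = mex{0,0} = 1
G(12) = mex{1,1} = 0
G(13) = mex{0,0} = 1
G(14) = mex{1,1} = 0
G(15) = mex{0,0} = 1
G_C(15) = 1.
Combined Grundy value = 1 ⊕ 1 ⊕ 1 = 1.

1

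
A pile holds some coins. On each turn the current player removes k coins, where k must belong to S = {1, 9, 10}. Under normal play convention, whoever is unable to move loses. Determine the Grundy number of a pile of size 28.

G(0) = 0
G(1) = mex{0} = 1
G(2) = mex{1} = 0
G(3) = mex{0} = 1
G(4) = mex{1} = 0
G(5) = mex{0} = 1
G(6) = mex{1} = 0
G(7) = mex{0} = 1
G(8) = mex{1} = 0
G(9) = mex{0,0} = 1
G(10) = mex{1,1,0} = 2
G(11) = mex{2,0,1} = 3
G(12) = mex{3,1,0} = 2
G(13) = mex{2,0,1} = 3
G(14) = mex{3,1,0} = 2
G(15) = mex{2,0,1} = 3
G(16) = mex{3,1,0} = 2
G(17) = mex{2,0,1} = 3
G(18) = mex{3,1,0} = 2
G(19) = mex{2,2,1} = 0
G(20) = mex{0,3,2} = 1
G(21) = mex{1,2,3} = 0
G(22) = mex{0,3,2} = 1
G(23) = mex{1,2,3} = 0
G(24) = mex{0,3,2} = 1
G(25) = mex{1,2,3} = 0
G(26) = mex{0,3,2} = 1
G(27) = mex{1,2,3} = 0
G(28) = mex{0,0,2} = 1

1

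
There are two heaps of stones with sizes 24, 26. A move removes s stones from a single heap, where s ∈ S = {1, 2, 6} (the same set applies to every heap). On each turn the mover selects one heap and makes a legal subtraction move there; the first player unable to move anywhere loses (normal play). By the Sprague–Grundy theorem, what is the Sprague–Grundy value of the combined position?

2

All heaps use S = {1, 2, 6}:
G(0) = 0
G(1) = mex{0} = 1
G(2) = mex{1,0} = 2
G(3) = mex{2,1} = 0
G(4) = mex{0,2} = 1
G(5) = mex{1,0} = 2
G(6) = mex{2,1,0} = 3
G(7) = mex{3,2,1} = 0
G(8) = mex{0,3,2} = 1
G(9) = mex{1,0,0} = 2
G(10) = mex{2,1,1} = 0
G(11) = mex{0,2,2} = 1
G(12) = mex{1,0,3} = 2
G(13) = mex{2,1,0} = 3
G(14) = mex{3,2,1} = 0
G(15) = mex{0,3,2} = 1
G(16) = mex{1,0,0} = 2
G(17) = mex{2,1,1} = 0
G(18) = mex{0,2,2} = 1
G(19) = mex{1,0,3} = 2
G(20) = mex{2,1,0} = 3
G(21) = mex{3,2,1} = 0
G(22) = mex{0,3,2} = 1
G(23) = mex{1,0,0} = 2
G(24) = mex{2,1,1} = 0
G(25) = mex{0,2,2} = 1
G(26) = mex{1,0,3} = 2
Heap A: G(24) = 0.
Heap B: G(26) = 2.
Combined Grundy value = 0 ⊕ 2 = 2.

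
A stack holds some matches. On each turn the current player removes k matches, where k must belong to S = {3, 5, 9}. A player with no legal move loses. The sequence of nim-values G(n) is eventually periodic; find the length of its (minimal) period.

n :  0  1  2  3  4  5  6  7  8  9 10 11 12 13 14 15 16 17 18 19 20 21 22 23 24 25 26
G :  0  0  0  1  1  1  2  2  0  3  3  1  0  2  0  1  0  1  0  1  0  1  0  1  0  1  0
From n = 14 onward G(n+2) = G(n); since this holds over max(S) = 9 consecutive positions the period is 2 (pre-period 14).

2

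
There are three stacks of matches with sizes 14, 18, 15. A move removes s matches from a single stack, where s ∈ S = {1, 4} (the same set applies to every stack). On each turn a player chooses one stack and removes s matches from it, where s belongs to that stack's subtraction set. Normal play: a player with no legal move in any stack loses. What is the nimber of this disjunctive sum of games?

3

All stacks use S = {1, 4}:
G(0) = 0
G(1) = mex{0} = 1
G(2) = mex{1} = 0
G(3) = mex{0} = 1
G(4) = mex{1,0} = 2
G(5) = mex{2,1} = 0
G(6) = mex{0,0} = 1
G(7) = mex{1,1} = 0
G(8) = mex{0,2} = 1
G(9) = mex{1,0} = 2
G(10) = mex{2,1} = 0
G(11) = mex{0,0} = 1
G(12) = mex{1,1} = 0
G(13) = mex{0,2} = 1
G(14) = mex{1,0} = 2
G(15) = mex{2,1} = 0
G(16) = mex{0,0} = 1
G(17) = mex{1,1} = 0
G(18) = mex{0,2} = 1
Stack A: G(14) = 2.
Stack B: G(18) = 1.
Stack C: G(15) = 0.
Combined Grundy value = 2 ⊕ 1 ⊕ 0 = 3.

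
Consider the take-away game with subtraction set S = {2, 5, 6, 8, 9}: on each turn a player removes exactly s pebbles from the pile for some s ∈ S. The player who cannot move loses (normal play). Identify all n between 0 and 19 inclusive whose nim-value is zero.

0, 1, 4, 11, 14, 15, 18

G(0) = 0
G(1) = mex{} = 0
G(2) = mex{0} = 1
G(3) = mex{0} = 1
G(4) = mex{1} = 0
G(5) = mex{1,0} = 2
G(6) = mex{0,0,0} = 1
G(7) = mex{2,1,0} = 3
G(8) = mex{1,1,1,0} = 2
G(9) = mex{3,0,1,0,0} = 2
G(10) = mex{2,2,0,1,0} = 3
G(11) = mex{2,1,2,1,1} = 0
G(12) = mex{3,3,1,0,1} = 2
G(13) = mex{0,2,3,2,0} = 1
G(14) = mex{2,2,2,1,2} = 0
G(15) = mex{1,3,2,3,1} = 0
G(16) = mex{0,0,3,2,3} = 1
G(17) = mex{0,2,0,2,2} = 1
G(18) = mex{1,1,2,3,2} = 0
G(19) = mex{1,0,1,0,3} = 2
P-positions are exactly the n with G(n) = 0.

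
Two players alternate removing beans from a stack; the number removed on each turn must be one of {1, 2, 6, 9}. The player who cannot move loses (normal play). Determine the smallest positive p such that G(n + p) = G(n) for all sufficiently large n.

7

n :  0  1  2  3  4  5  6  7  8  9 10 11 12 13 14 15 16 17
G :  0  1  2  0  1  2  3  0  1  2  0  1  2  3  0  1  2  0
G(n+7) = G(n) holds for n = 0,…,8 (a full window of length max(S) = 9), so the sequence is purely periodic with period 7.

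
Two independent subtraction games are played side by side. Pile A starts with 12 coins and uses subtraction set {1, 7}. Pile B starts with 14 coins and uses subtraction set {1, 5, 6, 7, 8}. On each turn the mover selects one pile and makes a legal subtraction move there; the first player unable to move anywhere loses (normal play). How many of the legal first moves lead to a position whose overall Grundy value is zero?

Pile A, S = {1, 7}:
G(0) = 0
G(1) = mex{0} = 1
G(2) = mex{1} = 0
G(3) = mex{0} = 1
G(4) = mex{1} = 0
G(5) = mex{0} = 1
G(6) = mex{1} = 0
G(7) = mex{0,0} = 1
G(8) = mex{1,1} = 0
G(9) = mex{0,0} = 1
G(10) = mex{1,1} = 0
G(11) = mex{0,0} = 1
G(12) = mex{1,1} = 0
G_A(12) = 0.
Pile B, S = {1, 5, 6, 7, 8}:
n :  0  1  2  3  4  5  6  7  8  9 10 11 12 13 14
G :  0  1  0  1  0  1  2  3  2  3  2  3  4  0  1
G_B(14) = 1.
Combined Grundy value = 0 ⊕ 1 = 1.
A winning move leaves total XOR = 0, i.e. changes one component's Grundy value g to g ⊕ X where X is the current total.
Pile A: need g' = 0⊕1 = 1. Options: 12−1→G=1, 12−7→G=1. Hits: 2.
Pile B: need g' = 1⊕1 = 0. Options: 14−1→G=0, 14−5→G=3, 14−6→G=2, 14−7→G=3, 14−8→G=2. Hits: 1.

3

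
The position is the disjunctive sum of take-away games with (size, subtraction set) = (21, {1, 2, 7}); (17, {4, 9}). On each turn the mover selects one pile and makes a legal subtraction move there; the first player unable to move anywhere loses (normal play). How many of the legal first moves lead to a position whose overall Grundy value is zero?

3

Pile A, S = {1, 2, 7}:
G(0) = 0
G(1) = mex{0} = 1
G(2) = mex{1,0} = 2
G(3) = mex{2,1} = 0
G(4) = mex{0,2} = 1
G(5) = mex{1,0} = 2
G(6) = mex{2,1} = 0
G(7) = mex{0,2,0} = 1
G(8) = mex{1,0,1} = 2
G(9) = mex{2,1,2} = 0
G(10) = mex{0,2,0} = 1
G(11) = mex{1,0,1} = 2
G(12) = mex{2,1,2} = 0
G(13) = mex{0,2,0} = 1
G(14) = mex{1,0,1} = 2
G(15) = mex{2,1,2} = 0
G(16) = mex{0,2,0} = 1
G(17) = mex{1,0,1} = 2
G(18) = mex{2,1,2} = 0
G(19) = mex{0,2,0} = 1
G(20) = mex{1,0,1} = 2
G(21) = mex{2,1,2} = 0
G_A(21) = 0.
Pile B, S = {4, 9}:
G(0) = 0
G(1) = mex{} = 0
G(2) = mex{} = 0
G(3) = mex{} = 0
G(4) = mex{0} = 1
G(5) = mex{0} = 1
G(6) = mex{0} = 1
G(7) = mex{0} = 1
G(8) = mex{1} = 0
G(9) = mex{1,0} = 2
G(10) = mex{1,0} = 2
G(11) = mex{1,0} = 2
G(12) = mex{0,0} = 1
G(13) = mex{2,1} = 0
G(14) = mex{2,1} = 0
G(15) = mex{2,1} = 0
G(16) = mex{1,1} = 0
G(17) = mex{0,0} = 1
G_B(17) = 1.
Combined Grundy value = 0 ⊕ 1 = 1.
A winning move leaves total XOR = 0, i.e. changes one component's Grundy value g to g ⊕ X where X is the current total.
Pile A: need g' = 0⊕1 = 1. Options: 21−1→G=2, 21−2→G=1, 21−7→G=2. Hits: 1.
Pile B: need g' = 1⊕1 = 0. Options: 17−4→G=0, 17−9→G=0. Hits: 2.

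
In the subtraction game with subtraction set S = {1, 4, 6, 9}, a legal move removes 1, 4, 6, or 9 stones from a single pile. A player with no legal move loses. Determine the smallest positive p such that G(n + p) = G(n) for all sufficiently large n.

5

G(0) = 0
G(1) = mex{0} = 1
G(2) = mex{1} = 0
G(3) = mex{0} = 1
G(4) = mex{1,0} = 2
G(5) = mex{2,1} = 0
G(6) = mex{0,0,0} = 1
G(7) = mex{1,1,1} = 0
G(8) = mex{0,2,0} = 1
G(9) = mex{1,0,1,0} = 2
G(10) = mex{2,1,2,1} = 0
G(11) = mex{0,0,0,0} = 1
G(12) = mex{1,1,1,1} = 0
G(13) = mex{0,2,0,2} = 1
G(14) = mex{1,0,1,0} = 2
G(15) = mex{2,1,2,1} = 0
G(n+5) = G(n) holds for n = 0,…,8 (a full window of length max(S) = 9), so the sequence is purely periodic with period 5.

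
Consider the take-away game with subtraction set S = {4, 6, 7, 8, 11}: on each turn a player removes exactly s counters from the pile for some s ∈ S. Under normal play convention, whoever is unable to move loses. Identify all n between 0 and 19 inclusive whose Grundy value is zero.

G(0) = 0
G(1) = mex{} = 0
G(2) = mex{} = 0
G(3) = mex{} = 0
G(4) = mex{0} = 1
G(5) = mex{0} = 1
G(6) = mex{0,0} = 1
G(7) = mex{0,0,0} = 1
G(8) = mex{1,0,0,0} = 2
G(9) = mex{1,0,0,0} = 2
G(10) = mex{1,1,0,0} = 2
G(11) = mex{1,1,1,0,0} = 2
G(12) = mex{2,1,1,1,0} = 3
G(13) = mex{2,1,1,1,0} = 3
G(14) = mex{2,2,1,1,0} = 3
G(15) = mex{2,2,2,1,1} = 0
G(16) = mex{3,2,2,2,1} = 0
G(17) = mex{3,2,2,2,1} = 0
G(18) = mex{3,3,2,2,1} = 0
G(19) = mex{0,3,3,2,2} = 1
P-positions are exactly the n with G(n) = 0.

0, 1, 2, 3, 15, 16, 17, 18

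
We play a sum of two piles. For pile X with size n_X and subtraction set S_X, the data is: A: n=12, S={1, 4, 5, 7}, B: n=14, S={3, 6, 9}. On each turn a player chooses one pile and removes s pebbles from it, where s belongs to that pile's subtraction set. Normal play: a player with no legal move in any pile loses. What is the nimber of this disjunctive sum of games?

2

Pile A, S = {1, 4, 5, 7}:
G(0) = 0
G(1) = mex{0} = 1
G(2) = mex{1} = 0
G(3) = mex{0} = 1
G(4) = mex{1,0} = 2
G(5) = mex{2,1,0} = 3
G(6) = mex{3,0,1} = 2
G(7) = mex{2,1,0,0} = 3
G(8) = mex{3,2,1,1} = 0
G(9) = mex{0,3,2,0} = 1
G(10) = mex{1,2,3,1} = 0
G(11) = mex{0,3,2,2} = 1
G(12) = mex{1,0,3,3} = 2
G_A(12) = 2.
Pile B, S = {3, 6, 9}:
n :  0  1  2  3  4  5  6  7  8  9 10 11 12 13 14
G :  0  0  0  1  1  1  2  2  2  3  3  3  0  0  0
G_B(14) = 0.
Combined Grundy value = 2 ⊕ 0 = 2.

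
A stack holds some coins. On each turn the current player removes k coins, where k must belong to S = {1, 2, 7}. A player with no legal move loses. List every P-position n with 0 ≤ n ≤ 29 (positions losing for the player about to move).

G(0) = 0
G(1) = mex{0} = 1
G(2) = mex{1,0} = 2
G(3) = mex{2,1} = 0
G(4) = mex{0,2} = 1
G(5) = mex{1,0} = 2
G(6) = mex{2,1} = 0
G(7) = mex{0,2,0} = 1
G(8) = mex{1,0,1} = 2
G(9) = mex{2,1,2} = 0
G(10) = mex{0,2,0} = 1
G(11) = mex{1,0,1} = 2
G(12) = mex{2,1,2} = 0
G(13) = mex{0,2,0} = 1
G(14) = mex{1,0,1} = 2
G(15) = mex{2,1,2} = 0
G(16) = mex{0,2,0} = 1
G(17) = mex{1,0,1} = 2
G(18) = mex{2,1,2} = 0
G(19) = mex{0,2,0} = 1
G(20) = mex{1,0,1} = 2
G(21) = mex{2,1,2} = 0
G(22) = mex{0,2,0} = 1
G(23) = mex{1,0,1} = 2
G(24) = mex{2,1,2} = 0
G(25) = mex{0,2,0} = 1
G(26) = mex{1,0,1} = 2
G(27) = mex{2,1,2} = 0
G(28) = mex{0,2,0} = 1
G(29) = mex{1,0,1} = 2
P-positions are exactly the n with G(n) = 0.

0, 3, 6, 9, 12, 15, 18, 21, 24, 27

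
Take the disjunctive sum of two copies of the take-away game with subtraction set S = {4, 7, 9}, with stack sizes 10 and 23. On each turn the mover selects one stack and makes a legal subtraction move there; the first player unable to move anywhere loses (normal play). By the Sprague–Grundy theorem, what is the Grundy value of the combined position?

All stacks use S = {4, 7, 9}:
n :  0  1  2  3  4  5  6  7  8  9 10 11 12 13 14 15 16 17 18 19 20 21 22 23
G :  0  0  0  0  1  1  1  1  2  2  2  2  3  0  0  0  0  1  1  1  1  2  2  2
Stack A: G(10) = 2.
Stack B: G(23) = 2.
Combined Grundy value = 2 ⊕ 2 = 0.

0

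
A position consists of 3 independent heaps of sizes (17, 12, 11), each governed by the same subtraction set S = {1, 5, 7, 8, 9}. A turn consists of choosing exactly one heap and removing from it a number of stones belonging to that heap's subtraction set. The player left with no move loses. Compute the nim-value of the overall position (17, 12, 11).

All heaps use S = {1, 5, 7, 8, 9}:
G(0) = 0
G(1) = mex{0} = 1
G(2) = mex{1} = 0
G(3) = mex{0} = 1
G(4) = mex{1} = 0
G(5) = mex{0,0} = 1
G(6) = mex{1,1} = 0
G(7) = mex{0,0,0} = 1
G(8) = mex{1,1,1,0} = 2
G(9) = mex{2,0,0,1,0} = 3
G(10) = mex{3,1,1,0,1} = 2
G(11) = mex{2,0,0,1,0} = 3
G(12) = mex{3,1,1,0,1} = 2
G(13) = mex{2,2,0,1,0} = 3
G(14) = mex{3,3,1,0,1} = 2
G(15) = mex{2,2,2,1,0} = 3
G(16) = mex{3,3,3,2,1} = 0
G(17) = mex{0,2,2,3,2} = 1
Heap A: G(17) = 1.
Heap B: G(12) = 2.
Heap C: G(11) = 3.
Combined Grundy value = 1 ⊕ 2 ⊕ 3 = 0.

0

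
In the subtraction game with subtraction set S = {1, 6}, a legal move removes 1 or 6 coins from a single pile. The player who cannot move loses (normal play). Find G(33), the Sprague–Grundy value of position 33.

1

G(0) = 0
G(1) = mex{0} = 1
G(2) = mex{1} = 0
G(3) = mex{0} = 1
G(4) = mex{1} = 0
G(5) = mex{0} = 1
G(6) = mex{1,0} = 2
G(7) = mex{2,1} = 0
G(8) = mex{0,0} = 1
G(9) = mex{1,1} = 0
G(10) = mex{0,0} = 1
G(11) = mex{1,1} = 0
G(12) = mex{0,2} = 1
G(13) = mex{1,0} = 2
G(14) = mex{2,1} = 0
G(15) = mex{0,0} = 1
G(16) = mex{1,1} = 0
G(17) = mex{0,0} = 1
G(18) = mex{1,1} = 0
G(19) = mex{0,2} = 1
G(20) = mex{1,0} = 2
G(21) = mex{2,1} = 0
G(22) = mex{0,0} = 1
G(23) = mex{1,1} = 0
G(24) = mex{0,0} = 1
G(25) = mex{1,1} = 0
G(26) = mex{0,2} = 1
G(27) = mex{1,0} = 2
G(28) = mex{2,1} = 0
G(29) = mex{0,0} = 1
G(30) = mex{1,1} = 0
G(31) = mex{0,0} = 1
G(32) = mex{1,1} = 0
G(33) = mex{0,2} = 1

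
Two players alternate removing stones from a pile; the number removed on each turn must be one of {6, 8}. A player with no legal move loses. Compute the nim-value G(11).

G(0) = 0
G(1) = mex{} = 0
G(2) = mex{} = 0
G(3) = mex{} = 0
G(4) = mex{} = 0
G(5) = mex{} = 0
G(6) = mex{0} = 1
G(7) = mex{0} = 1
G(8) = mex{0,0} = 1
G(9) = mex{0,0} = 1
G(10) = mex{0,0} = 1
G(11) = mex{0,0} = 1

1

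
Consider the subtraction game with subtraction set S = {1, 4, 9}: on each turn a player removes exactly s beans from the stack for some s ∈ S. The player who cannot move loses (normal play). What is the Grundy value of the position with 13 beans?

G(0) = 0
G(1) = mex{0} = 1
G(2) = mex{1} = 0
G(3) = mex{0} = 1
G(4) = mex{1,0} = 2
G(5) = mex{2,1} = 0
G(6) = mex{0,0} = 1
G(7) = mex{1,1} = 0
G(8) = mex{0,2} = 1
G(9) = mex{1,0,0} = 2
G(10) = mex{2,1,1} = 0
G(11) = mex{0,0,0} = 1
G(12) = mex{1,1,1} = 0
G(13) = mex{0,2,2} = 1

1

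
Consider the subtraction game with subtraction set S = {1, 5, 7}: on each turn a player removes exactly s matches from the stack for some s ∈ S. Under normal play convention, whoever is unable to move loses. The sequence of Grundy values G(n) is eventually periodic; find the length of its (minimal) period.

2

G(0) = 0
G(1) = mex{0} = 1
G(2) = mex{1} = 0
G(3) = mex{0} = 1
G(4) = mex{1} = 0
G(5) = mex{0,0} = 1
G(6) = mex{1,1} = 0
G(7) = mex{0,0,0} = 1
G(8) = mex{1,1,1} = 0
G(9) = mex{0,0,0} = 1
G(10) = mex{1,1,1} = 0
G(11) = mex{0,0,0} = 1
G(12) = mex{1,1,1} = 0
G(13) = mex{0,0,0} = 1
G(14) = mex{1,1,1} = 0
G(n+2) = G(n) holds for n = 0,…,6 (a full window of length max(S) = 7), so the sequence is purely periodic with period 2.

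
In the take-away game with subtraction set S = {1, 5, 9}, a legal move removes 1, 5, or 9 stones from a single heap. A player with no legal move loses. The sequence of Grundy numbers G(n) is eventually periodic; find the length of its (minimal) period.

2

G(0) = 0
G(1) = mex{0} = 1
G(2) = mex{1} = 0
G(3) = mex{0} = 1
G(4) = mex{1} = 0
G(5) = mex{0,0} = 1
G(6) = mex{1,1} = 0
G(7) = mex{0,0} = 1
G(8) = mex{1,1} = 0
G(9) = mex{0,0,0} = 1
G(10) = mex{1,1,1} = 0
G(11) = mex{0,0,0} = 1
G(12) = mex{1,1,1} = 0
G(13) = mex{0,0,0} = 1
G(14) = mex{1,1,1} = 0
G(n+2) = G(n) holds for n = 0,…,8 (a full window of length max(S) = 9), so the sequence is purely periodic with period 2.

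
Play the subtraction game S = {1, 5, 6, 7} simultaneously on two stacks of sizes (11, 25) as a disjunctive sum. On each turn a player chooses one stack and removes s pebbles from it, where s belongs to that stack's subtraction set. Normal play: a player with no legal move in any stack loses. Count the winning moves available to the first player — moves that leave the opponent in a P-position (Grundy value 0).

2

All stacks use S = {1, 5, 6, 7}:
G(0) = 0
G(1) = mex{0} = 1
G(2) = mex{1} = 0
G(3) = mex{0} = 1
G(4) = mex{1} = 0
G(5) = mex{0,0} = 1
G(6) = mex{1,1,0} = 2
G(7) = mex{2,0,1,0} = 3
G(8) = mex{3,1,0,1} = 2
G(9) = mex{2,0,1,0} = 3
G(10) = mex{3,1,0,1} = 2
G(11) = mex{2,2,1,0} = 3
G(12) = mex{3,3,2,1} = 0
G(13) = mex{0,2,3,2} = 1
G(14) = mex{1,3,2,3} = 0
G(15) = mex{0,2,3,2} = 1
G(16) = mex{1,3,2,3} = 0
G(17) = mex{0,0,3,2} = 1
G(18) = mex{1,1,0,3} = 2
G(19) = mex{2,0,1,0} = 3
G(20) = mex{3,1,0,1} = 2
G(21) = mex{2,0,1,0} = 3
G(22) = mex{3,1,0,1} = 2
G(23) = mex{2,2,1,0} = 3
G(24) = mex{3,3,2,1} = 0
G(25) = mex{0,2,3,2} = 1
Stack A: G(11) = 3.
Stack B: G(25) = 1.
Combined Grundy value = 3 ⊕ 1 = 2.
A winning move leaves total XOR = 0, i.e. changes one component's Grundy value g to g ⊕ X where X is the current total.
Stack A: need g' = 3⊕2 = 1. Options: 11−1→G=2, 11−5→G=2, 11−6→G=1, 11−7→G=0. Hits: 1.
Stack B: need g' = 1⊕2 = 3. Options: 25−1→G=0, 25−5→G=2, 25−6→G=3, 25−7→G=2. Hits: 1.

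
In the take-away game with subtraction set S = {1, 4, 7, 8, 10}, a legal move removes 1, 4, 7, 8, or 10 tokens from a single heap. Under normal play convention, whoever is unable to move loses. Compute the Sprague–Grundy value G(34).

2

n :  0  1  2  3  4  5  6  7  8  9 10 11 12 13 14 15 16 17 18 19 20 21 22 23 24 25 26 27 28 29 30 31 32 33 34
G :  0  1  0  1  2  0  1  2  3  2  3  0  1  3  0  1  0  1  2  3  2  4  3  2  3  0  1  0  1  2  0  1  2  3  2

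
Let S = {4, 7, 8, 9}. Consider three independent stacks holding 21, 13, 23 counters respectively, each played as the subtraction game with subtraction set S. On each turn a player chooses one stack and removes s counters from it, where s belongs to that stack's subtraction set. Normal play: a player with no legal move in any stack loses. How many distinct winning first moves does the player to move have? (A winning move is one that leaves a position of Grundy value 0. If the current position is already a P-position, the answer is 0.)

All stacks use S = {4, 7, 8, 9}:
n :  0  1  2  3  4  5  6  7  8  9 10 11 12 13 14 15 16 17 18 19 20 21 22 23
G :  0  0  0  0  1  1  1  1  2  2  2  2  3  0  0  0  0  1  1  1  1  2  2  2
Stack A: G(21) = 2.
Stack B: G(13) = 0.
Stack C: G(23) = 2.
Combined Grundy value = 2 ⊕ 0 ⊕ 2 = 0.
A winning move leaves total XOR = 0, i.e. changes one component's Grundy value g to g ⊕ X where X is the current total.
Stack A: target g' = 2⊕0 = 2, but every legal move changes the Grundy value (mex property), so 0 moves.
Stack B: target g' = 0⊕0 = 0, but every legal move changes the Grundy value (mex property), so 0 moves.
Stack C: target g' = 2⊕0 = 2, but every legal move changes the Grundy value (mex property), so 0 moves.

0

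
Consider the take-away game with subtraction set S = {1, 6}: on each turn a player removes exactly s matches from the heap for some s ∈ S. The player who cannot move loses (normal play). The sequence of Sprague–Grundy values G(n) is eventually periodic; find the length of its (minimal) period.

7

n :  0  1  2  3  4  5  6  7  8  9 10 11 12 13 14 15
G :  0  1  0  1  0  1  2  0  1  0  1  0  1  2  0  1
G(n+7) = G(n) holds for n = 0,…,5 (a full window of length max(S) = 6), so the sequence is purely periodic with period 7.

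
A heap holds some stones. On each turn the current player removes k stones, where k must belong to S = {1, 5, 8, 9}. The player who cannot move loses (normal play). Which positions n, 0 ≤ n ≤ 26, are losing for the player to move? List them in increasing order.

0, 2, 4, 6, 16, 18, 20, 22

G(0) = 0
G(1) = mex{0} = 1
G(2) = mex{1} = 0
G(3) = mex{0} = 1
G(4) = mex{1} = 0
G(5) = mex{0,0} = 1
G(6) = mex{1,1} = 0
G(7) = mex{0,0} = 1
G(8) = mex{1,1,0} = 2
G(9) = mex{2,0,1,0} = 3
G(10) = mex{3,1,0,1} = 2
G(11) = mex{2,0,1,0} = 3
G(12) = mex{3,1,0,1} = 2
G(13) = mex{2,2,1,0} = 3
G(14) = mex{3,3,0,1} = 2
G(15) = mex{2,2,1,0} = 3
G(16) = mex{3,3,2,1} = 0
G(17) = mex{0,2,3,2} = 1
G(18) = mex{1,3,2,3} = 0
G(19) = mex{0,2,3,2} = 1
G(20) = mex{1,3,2,3} = 0
G(21) = mex{0,0,3,2} = 1
G(22) = mex{1,1,2,3} = 0
G(23) = mex{0,0,3,2} = 1
G(24) = mex{1,1,0,3} = 2
G(25) = mex{2,0,1,0} = 3
G(26) = mex{3,1,0,1} = 2
P-positions are exactly the n with G(n) = 0.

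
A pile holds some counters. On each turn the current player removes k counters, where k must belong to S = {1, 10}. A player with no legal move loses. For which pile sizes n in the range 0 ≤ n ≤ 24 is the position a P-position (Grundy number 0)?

0, 2, 4, 6, 8, 11, 13, 15, 17, 19, 22, 24

n :  0  1  2  3  4  5  6  7  8  9 10 11 12 13 14 15 16 17 18 19 20 21 22 23 24
G :  0  1  0  1  0  1  0  1  0  1  2  0  1  0  1  0  1  0  1  0  1  2  0  1  0
P-positions are exactly the n with G(n) = 0.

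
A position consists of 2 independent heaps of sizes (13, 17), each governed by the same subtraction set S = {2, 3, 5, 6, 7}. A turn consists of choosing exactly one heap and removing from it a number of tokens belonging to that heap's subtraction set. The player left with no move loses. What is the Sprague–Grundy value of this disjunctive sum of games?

All heaps use S = {2, 3, 5, 6, 7}:
G(0) = 0
G(1) = mex{} = 0
G(2) = mex{0} = 1
G(3) = mex{0,0} = 1
G(4) = mex{1,0} = 2
G(5) = mex{1,1,0} = 2
G(6) = mex{2,1,0,0} = 3
G(7) = mex{2,2,1,0,0} = 3
G(8) = mex{3,2,1,1,0} = 4
G(9) = mex{3,3,2,1,1} = 0
G(10) = mex{4,3,2,2,1} = 0
G(11) = mex{0,4,3,2,2} = 1
G(12) = mex{0,0,3,3,2} = 1
G(13) = mex{1,0,4,3,3} = 2
G(14) = mex{1,1,0,4,3} = 2
G(15) = mex{2,1,0,0,4} = 3
G(16) = mex{2,2,1,0,0} = 3
G(17) = mex{3,2,1,1,0} = 4
Heap A: G(13) = 2.
Heap B: G(17) = 4.
Combined Grundy value = 2 ⊕ 4 = 6.

6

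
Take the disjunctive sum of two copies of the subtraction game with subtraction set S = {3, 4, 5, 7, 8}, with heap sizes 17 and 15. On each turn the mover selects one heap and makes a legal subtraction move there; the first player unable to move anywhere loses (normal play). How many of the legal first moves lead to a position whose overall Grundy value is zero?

All heaps use S = {3, 4, 5, 7, 8}:
G(0) = 0
G(1) = mex{} = 0
G(2) = mex{} = 0
G(3) = mex{0} = 1
G(4) = mex{0,0} = 1
G(5) = mex{0,0,0} = 1
G(6) = mex{1,0,0} = 2
G(7) = mex{1,1,0,0} = 2
G(8) = mex{1,1,1,0,0} = 2
G(9) = mex{2,1,1,0,0} = 3
G(10) = mex{2,2,1,1,0} = 3
G(11) = mex{2,2,2,1,1} = 0
G(12) = mex{3,2,2,1,1} = 0
G(13) = mex{3,3,2,2,1} = 0
G(14) = mex{0,3,3,2,2} = 1
G(15) = mex{0,0,3,2,2} = 1
G(16) = mex{0,0,0,3,2} = 1
G(17) = mex{1,0,0,3,3} = 2
Heap A: G(17) = 2.
Heap B: G(15) = 1.
Combined Grundy value = 2 ⊕ 1 = 3.
A winning move leaves total XOR = 0, i.e. changes one component's Grundy value g to g ⊕ X where X is the current total.
Heap A: need g' = 2⊕3 = 1. Options: 17−3→G=1, 17−4→G=0, 17−5→G=0, 17−7→G=3, 17−8→G=3. Hits: 1.
Heap B: need g' = 1⊕3 = 2. Options: 15−3→G=0, 15−4→G=0, 15−5→G=3, 15−7→G=2, 15−8→G=2. Hits: 2.

3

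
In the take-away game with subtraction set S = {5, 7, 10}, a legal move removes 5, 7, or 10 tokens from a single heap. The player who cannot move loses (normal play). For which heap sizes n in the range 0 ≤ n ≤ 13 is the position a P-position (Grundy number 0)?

n :  0  1  2  3  4  5  6  7  8  9 10 11 12 13
G :  0  0  0  0  0  1  1  1  1  1  2  2  2  2
P-positions are exactly the n with G(n) = 0.

0, 1, 2, 3, 4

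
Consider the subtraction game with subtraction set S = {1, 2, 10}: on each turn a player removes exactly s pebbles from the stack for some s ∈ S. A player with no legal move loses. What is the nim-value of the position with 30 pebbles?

n :  0  1  2  3  4  5  6  7  8  9 10 11 12 13 14 15 16 17 18 19 20 21 22 23 24 25 26 27 28 29 30
G :  0  1  2  0  1  2  0  1  2  0  1  2  0  1  2  0  1  2  0  1  2  0  1  2  0  1  2  0  1  2  0

0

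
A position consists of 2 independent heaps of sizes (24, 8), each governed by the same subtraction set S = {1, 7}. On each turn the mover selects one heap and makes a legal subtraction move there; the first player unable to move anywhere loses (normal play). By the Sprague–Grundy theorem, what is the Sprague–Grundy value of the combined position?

0

All heaps use S = {1, 7}:
n :  0  1  2  3  4  5  6  7  8  9 10 11 12 13 14 15 16 17 18 19 20 21 22 23 24
G :  0  1  0  1  0  1  0  1  0  1  0  1  0  1  0  1  0  1  0  1  0  1  0  1  0
Heap A: G(24) = 0.
Heap B: G(8) = 0.
Combined Grundy value = 0 ⊕ 0 = 0.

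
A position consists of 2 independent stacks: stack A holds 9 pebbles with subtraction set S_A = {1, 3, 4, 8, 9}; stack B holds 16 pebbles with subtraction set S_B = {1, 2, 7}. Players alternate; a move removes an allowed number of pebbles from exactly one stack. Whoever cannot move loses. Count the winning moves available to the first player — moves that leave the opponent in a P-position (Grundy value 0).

Stack A, S = {1, 3, 4, 8, 9}:
n : 0 1 2 3 4 5 6 7 8 9
G : 0 1 0 1 2 3 2 0 1 4
G_A(9) = 4.
Stack B, S = {1, 2, 7}:
G(0) = 0
G(1) = mex{0} = 1
G(2) = mex{1,0} = 2
G(3) = mex{2,1} = 0
G(4) = mex{0,2} = 1
G(5) = mex{1,0} = 2
G(6) = mex{2,1} = 0
G(7) = mex{0,2,0} = 1
G(8) = mex{1,0,1} = 2
G(9) = mex{2,1,2} = 0
G(10) = mex{0,2,0} = 1
G(11) = mex{1,0,1} = 2
G(12) = mex{2,1,2} = 0
G(13) = mex{0,2,0} = 1
G(14) = mex{1,0,1} = 2
G(15) = mex{2,1,2} = 0
G(16) = mex{0,2,0} = 1
G_B(16) = 1.
Combined Grundy value = 4 ⊕ 1 = 5.
A winning move leaves total XOR = 0, i.e. changes one component's Grundy value g to g ⊕ X where X is the current total.
Stack A: need g' = 4⊕5 = 1. Options: 9−1→G=1, 9−3→G=2, 9−4→G=3, 9−8→G=1, 9−9→G=0. Hits: 2.
Stack B: need g' = 1⊕5 = 4. Options: 16−1→G=0, 16−2→G=2, 16−7→G=0. Hits: 0.

2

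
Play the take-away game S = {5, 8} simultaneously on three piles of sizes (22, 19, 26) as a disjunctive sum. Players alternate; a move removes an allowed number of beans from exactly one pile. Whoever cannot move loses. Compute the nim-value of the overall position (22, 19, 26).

All piles use S = {5, 8}:
G(0) = 0
G(1) = mex{} = 0
G(2) = mex{} = 0
G(3) = mex{} = 0
G(4) = mex{} = 0
G(5) = mex{0} = 1
G(6) = mex{0} = 1
G(7) = mex{0} = 1
G(8) = mex{0,0} = 1
G(9) = mex{0,0} = 1
G(10) = mex{1,0} = 2
G(11) = mex{1,0} = 2
G(12) = mex{1,0} = 2
G(13) = mex{1,1} = 0
G(14) = mex{1,1} = 0
G(15) = mex{2,1} = 0
G(16) = mex{2,1} = 0
G(17) = mex{2,1} = 0
G(18) = mex{0,2} = 1
G(19) = mex{0,2} = 1
G(20) = mex{0,2} = 1
G(21) = mex{0,0} = 1
G(22) = mex{0,0} = 1
G(23) = mex{1,0} = 2
G(24) = mex{1,0} = 2
G(25) = mex{1,0} = 2
G(26) = mex{1,1} = 0
Pile A: G(22) = 1.
Pile B: G(19) = 1.
Pile C: G(26) = 0.
Combined Grundy value = 1 ⊕ 1 ⊕ 0 = 0.

0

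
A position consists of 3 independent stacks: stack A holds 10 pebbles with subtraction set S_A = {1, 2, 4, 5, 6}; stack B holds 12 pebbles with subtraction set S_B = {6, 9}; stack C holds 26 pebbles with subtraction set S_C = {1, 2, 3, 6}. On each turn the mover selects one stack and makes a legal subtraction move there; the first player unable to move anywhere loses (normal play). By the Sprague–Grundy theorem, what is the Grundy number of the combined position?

Stack A, S = {1, 2, 4, 5, 6}:
n :  0  1  2  3  4  5  6  7  8  9 10
G :  0  1  2  0  1  2  3  4  5  3  0
G_A(10) = 0.
Stack B, S = {6, 9}:
G(0) = 0
G(1) = mex{} = 0
G(2) = mex{} = 0
G(3) = mex{} = 0
G(4) = mex{} = 0
G(5) = mex{} = 0
G(6) = mex{0} = 1
G(7) = mex{0} = 1
G(8) = mex{0} = 1
G(9) = mex{0,0} = 1
G(10) = mex{0,0} = 1
G(11) = mex{0,0} = 1
G(12) = mex{1,0} = 2
G_B(12) = 2.
Stack C, S = {1, 2, 3, 6}:
n :  0  1  2  3  4  5  6  7  8  9 10 11 12 13 14 15 16 17 18 19 20 21 22 23 24 25 26
G :  0  1  2  3  0  1  2  3  0  1  2  3  0  1  2  3  0  1  2  3  0  1  2  3  0  1  2
G_C(26) = 2.
Combined Grundy value = 0 ⊕ 2 ⊕ 2 = 0.

0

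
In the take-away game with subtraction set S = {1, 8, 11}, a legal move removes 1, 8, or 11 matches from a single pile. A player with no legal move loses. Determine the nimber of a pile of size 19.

1

n :  0  1  2  3  4  5  6  7  8  9 10 11 12 13 14 15 16 17 18 19
G :  0  1  0  1  0  1  0  1  2  0  1  2  3  2  3  2  0  1  0  1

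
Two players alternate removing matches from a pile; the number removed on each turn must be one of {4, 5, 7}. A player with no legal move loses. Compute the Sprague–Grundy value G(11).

G(0) = 0
G(1) = mex{} = 0
G(2) = mex{} = 0
G(3) = mex{} = 0
G(4) = mex{0} = 1
G(5) = mex{0,0} = 1
G(6) = mex{0,0} = 1
G(7) = mex{0,0,0} = 1
G(8) = mex{1,0,0} = 2
G(9) = mex{1,1,0} = 2
G(10) = mex{1,1,0} = 2
G(11) = mex{1,1,1} = 0

0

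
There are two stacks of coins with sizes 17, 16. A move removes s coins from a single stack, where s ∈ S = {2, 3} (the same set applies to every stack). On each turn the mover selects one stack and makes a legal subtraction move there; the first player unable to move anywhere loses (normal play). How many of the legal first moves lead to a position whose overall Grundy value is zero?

2

All stacks use S = {2, 3}:
G(0) = 0
G(1) = mex{} = 0
G(2) = mex{0} = 1
G(3) = mex{0,0} = 1
G(4) = mex{1,0} = 2
G(5) = mex{1,1} = 0
G(6) = mex{2,1} = 0
G(7) = mex{0,2} = 1
G(8) = mex{0,0} = 1
G(9) = mex{1,0} = 2
G(10) = mex{1,1} = 0
G(11) = mex{2,1} = 0
G(12) = mex{0,2} = 1
G(13) = mex{0,0} = 1
G(14) = mex{1,0} = 2
G(15) = mex{1,1} = 0
G(16) = mex{2,1} = 0
G(17) = mex{0,2} = 1
Stack A: G(17) = 1.
Stack B: G(16) = 0.
Combined Grundy value = 1 ⊕ 0 = 1.
A winning move leaves total XOR = 0, i.e. changes one component's Grundy value g to g ⊕ X where X is the current total.
Stack A: need g' = 1⊕1 = 0. Options: 17−2→G=0, 17−3→G=2. Hits: 1.
Stack B: need g' = 0⊕1 = 1. Options: 16−2→G=2, 16−3→G=1. Hits: 1.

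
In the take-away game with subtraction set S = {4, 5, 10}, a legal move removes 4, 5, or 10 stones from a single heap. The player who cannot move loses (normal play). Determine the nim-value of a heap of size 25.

2

G(0) = 0
G(1) = mex{} = 0
G(2) = mex{} = 0
G(3) = mex{} = 0
G(4) = mex{0} = 1
G(5) = mex{0,0} = 1
G(6) = mex{0,0} = 1
G(7) = mex{0,0} = 1
G(8) = mex{1,0} = 2
G(9) = mex{1,1} = 0
G(10) = mex{1,1,0} = 2
G(11) = mex{1,1,0} = 2
G(12) = mex{2,1,0} = 3
G(13) = mex{0,2,0} = 1
G(14) = mex{2,0,1} = 3
G(15) = mex{2,2,1} = 0
G(16) = mex{3,2,1} = 0
G(17) = mex{1,3,1} = 0
G(18) = mex{3,1,2} = 0
G(19) = mex{0,3,0} = 1
G(20) = mex{0,0,2} = 1
G(21) = mex{0,0,2} = 1
G(22) = mex{0,0,3} = 1
G(23) = mex{1,0,1} = 2
G(24) = mex{1,1,3} = 0
G(25) = mex{1,1,0} = 2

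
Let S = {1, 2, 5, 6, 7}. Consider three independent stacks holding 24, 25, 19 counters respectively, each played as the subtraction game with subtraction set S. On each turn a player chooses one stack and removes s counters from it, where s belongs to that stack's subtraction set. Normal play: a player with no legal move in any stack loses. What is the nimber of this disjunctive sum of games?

7

All stacks use S = {1, 2, 5, 6, 7}:
G(0) = 0
G(1) = mex{0} = 1
G(2) = mex{1,0} = 2
G(3) = mex{2,1} = 0
G(4) = mex{0,2} = 1
G(5) = mex{1,0,0} = 2
G(6) = mex{2,1,1,0} = 3
G(7) = mex{3,2,2,1,0} = 4
G(8) = mex{4,3,0,2,1} = 5
G(9) = mex{5,4,1,0,2} = 3
G(10) = mex{3,5,2,1,0} = 4
G(11) = mex{4,3,3,2,1} = 0
G(12) = mex{0,4,4,3,2} = 1
G(13) = mex{1,0,5,4,3} = 2
G(14) = mex{2,1,3,5,4} = 0
G(15) = mex{0,2,4,3,5} = 1
G(16) = mex{1,0,0,4,3} = 2
G(17) = mex{2,1,1,0,4} = 3
G(18) = mex{3,2,2,1,0} = 4
G(19) = mex{4,3,0,2,1} = 5
G(20) = mex{5,4,1,0,2} = 3
G(21) = mex{3,5,2,1,0} = 4
G(22) = mex{4,3,3,2,1} = 0
G(23) = mex{0,4,4,3,2} = 1
G(24) = mex{1,0,5,4,3} = 2
G(25) = mex{2,1,3,5,4} = 0
Stack A: G(24) = 2.
Stack B: G(25) = 0.
Stack C: G(19) = 5.
Combined Grundy value = 2 ⊕ 0 ⊕ 5 = 7.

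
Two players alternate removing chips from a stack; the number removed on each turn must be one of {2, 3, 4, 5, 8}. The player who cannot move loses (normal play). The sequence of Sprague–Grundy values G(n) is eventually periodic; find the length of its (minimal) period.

13

G(0) = 0
G(1) = mex{} = 0
G(2) = mex{0} = 1
G(3) = mex{0,0} = 1
G(4) = mex{1,0,0} = 2
G(5) = mex{1,1,0,0} = 2
G(6) = mex{2,1,1,0} = 3
G(7) = mex{2,2,1,1} = 0
G(8) = mex{3,2,2,1,0} = 4
G(9) = mex{0,3,2,2,0} = 1
G(10) = mex{4,0,3,2,1} = 5
G(11) = mex{1,4,0,3,1} = 2
G(12) = mex{5,1,4,0,2} = 3
G(13) = mex{2,5,1,4,2} = 0
G(14) = mex{3,2,5,1,3} = 0
G(15) = mex{0,3,2,5,0} = 1
G(16) = mex{0,0,3,2,4} = 1
G(17) = mex{1,0,0,3,1} = 2
G(18) = mex{1,1,0,0,5} = 2
G(19) = mex{2,1,1,0,2} = 3
G(20) = mex{2,2,1,1,3} = 0
G(21) = mex{3,2,2,1,0} = 4
G(22) = mex{0,3,2,2,0} = 1
G(23) = mex{4,0,3,2,1} = 5
G(24) = mex{1,4,0,3,1} = 2
G(25) = mex{5,1,4,0,2} = 3
G(26) = mex{2,5,1,4,2} = 0
G(27) = mex{3,2,5,1,3} = 0
G(n+13) = G(n) holds for n = 0,…,7 (a full window of length max(S) = 8), so the sequence is purely periodic with period 13.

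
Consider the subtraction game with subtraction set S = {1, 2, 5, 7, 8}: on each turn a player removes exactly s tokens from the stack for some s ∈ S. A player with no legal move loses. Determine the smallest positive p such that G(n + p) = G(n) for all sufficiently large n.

n :  0  1  2  3  4  5  6  7  8  9 10 11 12 13 14
G :  0  1  2  0  1  2  0  1  2  0  1  2  0  1  2
G(n+3) = G(n) holds for n = 0,…,7 (a full window of length max(S) = 8), so the sequence is purely periodic with period 3.

3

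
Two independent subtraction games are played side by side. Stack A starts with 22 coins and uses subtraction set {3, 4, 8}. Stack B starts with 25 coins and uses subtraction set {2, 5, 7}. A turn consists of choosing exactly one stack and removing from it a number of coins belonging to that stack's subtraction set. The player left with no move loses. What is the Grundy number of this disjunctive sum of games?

Stack A, S = {3, 4, 8}:
n :  0  1  2  3  4  5  6  7  8  9 10 11 12 13 14 15 16 17 18 19 20 21 22
G :  0  0  0  1  1  1  2  0  2  3  1  3  0  0  0  1  1  1  2  0  2  3  1
G_A(22) = 1.
Stack B, S = {2, 5, 7}:
G(0) = 0
G(1) = mex{} = 0
G(2) = mex{0} = 1
G(3) = mex{0} = 1
G(4) = mex{1} = 0
G(5) = mex{1,0} = 2
G(6) = mex{0,0} = 1
G(7) = mex{2,1,0} = 3
G(8) = mex{1,1,0} = 2
G(9) = mex{3,0,1} = 2
G(10) = mex{2,2,1} = 0
G(11) = mex{2,1,0} = 3
G(12) = mex{0,3,2} = 1
G(13) = mex{3,2,1} = 0
G(14) = mex{1,2,3} = 0
G(15) = mex{0,0,2} = 1
G(16) = mex{0,3,2} = 1
G(17) = mex{1,1,0} = 2
G(18) = mex{1,0,3} = 2
G(19) = mex{2,0,1} = 3
G(20) = mex{2,1,0} = 3
G(21) = mex{3,1,0} = 2
G(22) = mex{3,2,1} = 0
G(23) = mex{2,2,1} = 0
G(24) = mex{0,3,2} = 1
G(25) = mex{0,3,2} = 1
G_B(25) = 1.
Combined Grundy value = 1 ⊕ 1 = 0.

0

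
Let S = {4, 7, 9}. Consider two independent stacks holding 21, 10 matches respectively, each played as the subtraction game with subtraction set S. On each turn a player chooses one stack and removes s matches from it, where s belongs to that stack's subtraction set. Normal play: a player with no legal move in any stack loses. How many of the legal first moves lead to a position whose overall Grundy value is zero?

0

All stacks use S = {4, 7, 9}:
G(0) = 0
G(1) = mex{} = 0
G(2) = mex{} = 0
G(3) = mex{} = 0
G(4) = mex{0} = 1
G(5) = mex{0} = 1
G(6) = mex{0} = 1
G(7) = mex{0,0} = 1
G(8) = mex{1,0} = 2
G(9) = mex{1,0,0} = 2
G(10) = mex{1,0,0} = 2
G(11) = mex{1,1,0} = 2
G(12) = mex{2,1,0} = 3
G(13) = mex{2,1,1} = 0
G(14) = mex{2,1,1} = 0
G(15) = mex{2,2,1} = 0
G(16) = mex{3,2,1} = 0
G(17) = mex{0,2,2} = 1
G(18) = mex{0,2,2} = 1
G(19) = mex{0,3,2} = 1
G(20) = mex{0,0,2} = 1
G(21) = mex{1,0,3} = 2
Stack A: G(21) = 2.
Stack B: G(10) = 2.
Combined Grundy value = 2 ⊕ 2 = 0.
A winning move leaves total XOR = 0, i.e. changes one component's Grundy value g to g ⊕ X where X is the current total.
Stack A: target g' = 2⊕0 = 2, but every legal move changes the Grundy value (mex property), so 0 moves.
Stack B: target g' = 2⊕0 = 2, but every legal move changes the Grundy value (mex property), so 0 moves.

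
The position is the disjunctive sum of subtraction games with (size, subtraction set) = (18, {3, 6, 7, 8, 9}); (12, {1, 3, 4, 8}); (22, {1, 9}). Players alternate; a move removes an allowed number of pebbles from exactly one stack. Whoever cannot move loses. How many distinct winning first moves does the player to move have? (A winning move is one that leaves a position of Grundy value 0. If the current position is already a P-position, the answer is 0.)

Stack A, S = {3, 6, 7, 8, 9}:
G(0) = 0
G(1) = mex{} = 0
G(2) = mex{} = 0
G(3) = mex{0} = 1
G(4) = mex{0} = 1
G(5) = mex{0} = 1
G(6) = mex{1,0} = 2
G(7) = mex{1,0,0} = 2
G(8) = mex{1,0,0,0} = 2
G(9) = mex{2,1,0,0,0} = 3
G(10) = mex{2,1,1,0,0} = 3
G(11) = mex{2,1,1,1,0} = 3
G(12) = mex{3,2,1,1,1} = 0
G(13) = mex{3,2,2,1,1} = 0
G(14) = mex{3,2,2,2,1} = 0
G(15) = mex{0,3,2,2,2} = 1
G(16) = mex{0,3,3,2,2} = 1
G(17) = mex{0,3,3,3,2} = 1
G(18) = mex{1,0,3,3,3} = 2
G_A(18) = 2.
Stack B, S = {1, 3, 4, 8}:
n :  0  1  2  3  4  5  6  7  8  9 10 11 12
G :  0  1  0  1  2  3  2  0  1  0  1  2  3
G_B(12) = 3.
Stack C, S = {1, 9}:
n :  0  1  2  3  4  5  6  7  8  9 10 11 12 13 14 15 16 17 18 19 20 21 22
G :  0  1  0  1  0  1  0  1  0  1  0  1  0  1  0  1  0  1  0  1  0  1  0
G_C(22) = 0.
Combined Grundy value = 2 ⊕ 3 ⊕ 0 = 1.
A winning move leaves total XOR = 0, i.e. changes one component's Grundy value g to g ⊕ X where X is the current total.
Stack A: need g' = 2⊕1 = 3. Options: 18−3→G=1, 18−6→G=0, 18−7→G=3, 18−8→G=3, 18−9→G=3. Hits: 3.
Stack B: need g' = 3⊕1 = 2. Options: 12−1→G=2, 12−3→G=0, 12−4→G=1, 12−8→G=2. Hits: 2.
Stack C: need g' = 0⊕1 = 1. Options: 22−1→G=1, 22−9→G=1. Hits: 2.

7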